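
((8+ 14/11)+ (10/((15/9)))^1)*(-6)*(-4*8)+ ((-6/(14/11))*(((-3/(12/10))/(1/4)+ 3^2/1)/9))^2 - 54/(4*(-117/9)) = 370012879/126126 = 2933.68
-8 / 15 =-0.53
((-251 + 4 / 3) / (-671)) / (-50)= -749 / 100650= -0.01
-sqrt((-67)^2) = -67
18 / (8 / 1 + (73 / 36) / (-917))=594216 / 264023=2.25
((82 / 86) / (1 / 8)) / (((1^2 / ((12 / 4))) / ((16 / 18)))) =2624 / 129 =20.34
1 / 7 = 0.14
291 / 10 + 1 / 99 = 29.11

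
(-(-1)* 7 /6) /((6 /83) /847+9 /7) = 492107 /542358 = 0.91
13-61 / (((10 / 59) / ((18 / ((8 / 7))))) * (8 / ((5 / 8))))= -220081 / 512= -429.85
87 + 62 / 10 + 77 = 851 / 5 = 170.20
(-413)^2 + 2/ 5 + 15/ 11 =170570.76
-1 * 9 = -9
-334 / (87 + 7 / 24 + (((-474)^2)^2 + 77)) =-8016 / 1211503323367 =-0.00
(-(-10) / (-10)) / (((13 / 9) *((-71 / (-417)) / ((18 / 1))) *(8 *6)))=-11259 / 7384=-1.52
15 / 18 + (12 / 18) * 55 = 75 / 2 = 37.50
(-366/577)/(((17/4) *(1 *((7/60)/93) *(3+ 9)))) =-680760/68663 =-9.91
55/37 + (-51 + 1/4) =-7291/148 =-49.26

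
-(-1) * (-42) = -42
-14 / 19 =-0.74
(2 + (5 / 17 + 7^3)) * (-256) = -1502720 / 17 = -88395.29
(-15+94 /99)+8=-599 /99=-6.05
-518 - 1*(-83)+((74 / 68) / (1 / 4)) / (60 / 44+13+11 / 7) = -9067967 / 20859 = -434.73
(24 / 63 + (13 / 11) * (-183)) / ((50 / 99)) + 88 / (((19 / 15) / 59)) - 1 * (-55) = 24781103 / 6650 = 3726.48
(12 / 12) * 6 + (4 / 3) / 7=130 / 21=6.19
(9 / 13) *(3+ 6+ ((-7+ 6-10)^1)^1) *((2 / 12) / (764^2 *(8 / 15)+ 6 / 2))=-45 / 60704969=-0.00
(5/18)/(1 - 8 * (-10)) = 5/1458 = 0.00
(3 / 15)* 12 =12 / 5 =2.40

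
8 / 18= 4 / 9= 0.44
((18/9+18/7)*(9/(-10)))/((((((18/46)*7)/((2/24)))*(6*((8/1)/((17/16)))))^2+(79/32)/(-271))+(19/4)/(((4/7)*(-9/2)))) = -1718216105472/920863985829128215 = -0.00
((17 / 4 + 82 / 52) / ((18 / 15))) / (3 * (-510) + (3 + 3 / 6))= -505 / 158756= -0.00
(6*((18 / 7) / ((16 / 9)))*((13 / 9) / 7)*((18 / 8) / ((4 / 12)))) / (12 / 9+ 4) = 28431 / 12544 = 2.27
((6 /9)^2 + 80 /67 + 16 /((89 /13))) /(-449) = -213356 /24096483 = -0.01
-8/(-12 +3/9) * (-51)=-1224/35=-34.97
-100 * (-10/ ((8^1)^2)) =125/ 8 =15.62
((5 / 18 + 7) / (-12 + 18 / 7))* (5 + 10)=-4585 / 396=-11.58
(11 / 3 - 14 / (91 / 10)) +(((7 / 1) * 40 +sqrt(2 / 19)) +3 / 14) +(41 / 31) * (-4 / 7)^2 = sqrt(38) / 19 +33503671 / 118482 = 283.10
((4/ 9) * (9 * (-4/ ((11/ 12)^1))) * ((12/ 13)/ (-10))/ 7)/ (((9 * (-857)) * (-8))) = 16/ 4289285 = 0.00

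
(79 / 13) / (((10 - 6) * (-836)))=-79 / 43472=-0.00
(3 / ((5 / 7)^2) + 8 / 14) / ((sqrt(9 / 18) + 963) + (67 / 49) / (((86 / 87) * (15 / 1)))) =13791860055274 / 2058896841520795 - 1432039406 * sqrt(2) / 411779368304159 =0.01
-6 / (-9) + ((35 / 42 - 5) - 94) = -97.50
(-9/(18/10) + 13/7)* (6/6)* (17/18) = -187/63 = -2.97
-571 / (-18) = 31.72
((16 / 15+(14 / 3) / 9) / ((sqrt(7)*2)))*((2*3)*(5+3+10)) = 428*sqrt(7) / 35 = 32.35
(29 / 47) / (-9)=-29 / 423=-0.07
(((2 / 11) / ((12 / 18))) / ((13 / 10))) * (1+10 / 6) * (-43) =-24.06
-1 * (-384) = 384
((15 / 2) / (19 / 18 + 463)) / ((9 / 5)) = 75 / 8353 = 0.01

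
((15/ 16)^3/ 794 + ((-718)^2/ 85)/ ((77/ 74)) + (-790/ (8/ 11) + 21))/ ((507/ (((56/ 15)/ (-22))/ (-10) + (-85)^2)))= 201457045174692902027/ 2967773512704000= 67881.54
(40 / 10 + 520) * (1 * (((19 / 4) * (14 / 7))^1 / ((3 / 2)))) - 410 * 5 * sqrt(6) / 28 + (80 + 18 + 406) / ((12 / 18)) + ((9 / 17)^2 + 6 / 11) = 38867971 / 9537 - 1025 * sqrt(6) / 14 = 3896.15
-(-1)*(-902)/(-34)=451/17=26.53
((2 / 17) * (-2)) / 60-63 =-16066 / 255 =-63.00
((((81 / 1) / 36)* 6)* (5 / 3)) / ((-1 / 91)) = -4095 / 2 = -2047.50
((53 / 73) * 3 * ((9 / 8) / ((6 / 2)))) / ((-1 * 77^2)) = -477 / 3462536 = -0.00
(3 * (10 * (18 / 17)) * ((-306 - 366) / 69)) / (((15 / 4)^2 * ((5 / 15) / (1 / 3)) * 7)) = -6144 / 1955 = -3.14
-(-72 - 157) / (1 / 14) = 3206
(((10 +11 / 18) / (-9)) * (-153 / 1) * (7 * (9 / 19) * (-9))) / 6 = -68187 / 76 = -897.20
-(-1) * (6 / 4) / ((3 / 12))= 6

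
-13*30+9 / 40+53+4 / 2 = -13391 / 40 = -334.78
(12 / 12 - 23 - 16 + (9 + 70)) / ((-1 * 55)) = -41 / 55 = -0.75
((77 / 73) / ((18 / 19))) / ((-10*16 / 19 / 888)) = -1028489 / 8760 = -117.41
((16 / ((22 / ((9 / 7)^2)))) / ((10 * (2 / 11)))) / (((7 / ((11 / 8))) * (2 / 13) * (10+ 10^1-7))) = 891 / 13720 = 0.06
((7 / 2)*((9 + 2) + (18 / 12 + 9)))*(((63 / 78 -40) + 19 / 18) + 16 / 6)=-624575 / 234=-2669.12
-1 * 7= -7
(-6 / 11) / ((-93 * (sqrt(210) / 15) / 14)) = 0.08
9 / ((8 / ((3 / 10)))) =27 / 80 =0.34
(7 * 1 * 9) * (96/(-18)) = -336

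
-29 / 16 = -1.81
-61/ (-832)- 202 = -168003/ 832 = -201.93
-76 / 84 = -19 / 21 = -0.90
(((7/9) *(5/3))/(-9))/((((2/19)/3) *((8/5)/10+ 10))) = -16625/41148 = -0.40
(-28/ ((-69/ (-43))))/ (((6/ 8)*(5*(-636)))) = 1204/ 164565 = 0.01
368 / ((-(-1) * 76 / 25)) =2300 / 19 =121.05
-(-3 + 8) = -5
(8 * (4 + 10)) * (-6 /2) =-336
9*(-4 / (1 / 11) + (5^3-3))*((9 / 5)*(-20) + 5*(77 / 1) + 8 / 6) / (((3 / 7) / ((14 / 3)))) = 2677948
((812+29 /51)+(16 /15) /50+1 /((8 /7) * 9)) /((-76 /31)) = -3854575309 /11628000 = -331.49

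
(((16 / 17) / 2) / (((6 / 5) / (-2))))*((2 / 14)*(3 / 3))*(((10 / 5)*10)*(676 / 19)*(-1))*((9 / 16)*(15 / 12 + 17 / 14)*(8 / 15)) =58.94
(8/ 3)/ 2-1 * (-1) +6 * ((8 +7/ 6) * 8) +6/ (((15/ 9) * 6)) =6644/ 15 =442.93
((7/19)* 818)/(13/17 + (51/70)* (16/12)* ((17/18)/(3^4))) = 1241840565/3197776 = 388.35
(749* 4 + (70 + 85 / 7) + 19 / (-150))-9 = 3222467 / 1050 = 3069.02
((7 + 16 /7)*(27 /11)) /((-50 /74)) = -12987 /385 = -33.73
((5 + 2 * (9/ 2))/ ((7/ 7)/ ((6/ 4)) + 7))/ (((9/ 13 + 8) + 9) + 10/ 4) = 0.09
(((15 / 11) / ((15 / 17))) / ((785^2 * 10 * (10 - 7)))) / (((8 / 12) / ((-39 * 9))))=-0.00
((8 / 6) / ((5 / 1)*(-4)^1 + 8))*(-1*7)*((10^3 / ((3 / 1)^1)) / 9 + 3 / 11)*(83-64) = 1473773 / 2673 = 551.36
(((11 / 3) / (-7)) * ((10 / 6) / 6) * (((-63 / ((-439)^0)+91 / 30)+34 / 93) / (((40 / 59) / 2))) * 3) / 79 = 35973421 / 37028880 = 0.97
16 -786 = -770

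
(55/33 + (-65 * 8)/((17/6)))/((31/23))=-134.93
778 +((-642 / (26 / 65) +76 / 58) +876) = 1459 / 29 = 50.31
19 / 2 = 9.50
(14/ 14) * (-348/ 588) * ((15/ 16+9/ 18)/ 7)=-667/ 5488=-0.12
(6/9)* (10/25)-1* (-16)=244/15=16.27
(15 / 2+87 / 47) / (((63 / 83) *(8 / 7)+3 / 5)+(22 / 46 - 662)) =-8390055 / 592220492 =-0.01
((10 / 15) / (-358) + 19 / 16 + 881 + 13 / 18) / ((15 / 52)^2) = 3846073777 / 362475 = 10610.59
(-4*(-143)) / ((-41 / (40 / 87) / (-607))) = 13888160 / 3567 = 3893.51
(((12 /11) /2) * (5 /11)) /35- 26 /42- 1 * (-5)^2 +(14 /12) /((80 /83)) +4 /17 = -167025541 /6911520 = -24.17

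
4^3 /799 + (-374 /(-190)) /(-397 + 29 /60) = 27136900 /361171171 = 0.08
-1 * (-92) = 92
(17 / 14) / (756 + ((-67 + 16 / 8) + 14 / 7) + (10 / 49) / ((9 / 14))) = 153 / 87358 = 0.00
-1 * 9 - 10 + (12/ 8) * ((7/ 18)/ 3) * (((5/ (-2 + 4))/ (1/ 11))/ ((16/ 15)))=-5371/ 384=-13.99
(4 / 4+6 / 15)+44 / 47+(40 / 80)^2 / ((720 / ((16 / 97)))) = 383431 / 164124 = 2.34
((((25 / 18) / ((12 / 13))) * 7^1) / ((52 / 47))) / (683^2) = 8225 / 403046496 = 0.00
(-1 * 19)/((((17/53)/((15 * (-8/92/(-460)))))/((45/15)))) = -9063/17986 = -0.50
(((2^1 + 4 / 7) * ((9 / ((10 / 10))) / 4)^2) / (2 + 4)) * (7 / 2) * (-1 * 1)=-243 / 32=-7.59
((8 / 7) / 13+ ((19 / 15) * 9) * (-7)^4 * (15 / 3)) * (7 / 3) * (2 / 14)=45619.03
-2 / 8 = -1 / 4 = -0.25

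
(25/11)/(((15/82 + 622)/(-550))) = -102500/51019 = -2.01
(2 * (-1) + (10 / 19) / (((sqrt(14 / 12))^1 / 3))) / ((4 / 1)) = -0.13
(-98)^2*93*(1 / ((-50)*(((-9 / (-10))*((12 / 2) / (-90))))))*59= 17565716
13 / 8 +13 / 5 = 169 / 40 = 4.22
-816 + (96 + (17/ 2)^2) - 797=-5779/ 4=-1444.75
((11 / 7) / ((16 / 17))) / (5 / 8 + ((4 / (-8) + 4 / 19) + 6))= 3553 / 13482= 0.26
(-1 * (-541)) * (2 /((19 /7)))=7574 /19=398.63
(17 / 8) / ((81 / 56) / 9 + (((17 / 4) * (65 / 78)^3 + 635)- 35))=756 / 214391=0.00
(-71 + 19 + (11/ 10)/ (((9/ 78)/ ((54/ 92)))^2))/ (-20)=124501/ 105800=1.18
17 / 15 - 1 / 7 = 104 / 105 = 0.99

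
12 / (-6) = -2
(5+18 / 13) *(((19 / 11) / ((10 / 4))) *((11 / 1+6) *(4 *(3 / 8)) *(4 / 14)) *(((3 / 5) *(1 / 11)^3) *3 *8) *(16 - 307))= -3370213008 / 33308275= -101.18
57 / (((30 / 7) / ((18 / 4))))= 1197 / 20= 59.85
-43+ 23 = -20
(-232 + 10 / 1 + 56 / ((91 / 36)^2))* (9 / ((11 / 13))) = -2270322 / 1001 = -2268.05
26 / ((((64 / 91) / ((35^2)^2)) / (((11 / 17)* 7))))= 136693431875 / 544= 251274690.95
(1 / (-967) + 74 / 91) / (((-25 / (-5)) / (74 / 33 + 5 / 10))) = 1175957 / 2639910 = 0.45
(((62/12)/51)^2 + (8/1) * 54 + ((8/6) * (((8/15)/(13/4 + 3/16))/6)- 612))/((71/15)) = -4633829917/121882860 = -38.02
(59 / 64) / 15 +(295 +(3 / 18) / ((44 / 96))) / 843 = 1222049 / 2967360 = 0.41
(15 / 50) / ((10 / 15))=9 / 20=0.45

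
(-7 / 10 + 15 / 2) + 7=69 / 5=13.80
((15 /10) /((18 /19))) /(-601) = -19 /7212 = -0.00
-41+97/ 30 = -37.77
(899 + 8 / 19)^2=292033921 / 361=808958.23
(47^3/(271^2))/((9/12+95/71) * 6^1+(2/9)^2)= 1194172146/10624489147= 0.11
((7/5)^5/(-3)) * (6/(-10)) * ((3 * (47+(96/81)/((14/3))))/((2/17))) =121512209/93750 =1296.13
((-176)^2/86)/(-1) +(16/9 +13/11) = -1520713/4257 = -357.23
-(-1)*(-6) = -6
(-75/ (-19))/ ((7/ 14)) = 7.89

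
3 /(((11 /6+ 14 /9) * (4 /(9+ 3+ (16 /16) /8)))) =2619 /976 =2.68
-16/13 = -1.23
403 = 403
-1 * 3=-3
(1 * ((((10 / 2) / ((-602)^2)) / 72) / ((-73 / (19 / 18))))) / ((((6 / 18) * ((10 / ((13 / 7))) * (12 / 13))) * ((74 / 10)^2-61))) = 6175 / 23040405448704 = 0.00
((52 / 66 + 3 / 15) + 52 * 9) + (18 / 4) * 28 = 98173 / 165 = 594.99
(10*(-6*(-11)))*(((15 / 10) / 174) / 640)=33 / 3712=0.01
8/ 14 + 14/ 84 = 31/ 42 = 0.74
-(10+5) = -15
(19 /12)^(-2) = 144 /361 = 0.40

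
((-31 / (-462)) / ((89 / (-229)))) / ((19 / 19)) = -7099 / 41118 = -0.17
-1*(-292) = 292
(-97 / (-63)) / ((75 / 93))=3007 / 1575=1.91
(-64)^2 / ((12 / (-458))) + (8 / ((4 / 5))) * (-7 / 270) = -4220935 / 27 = -156330.93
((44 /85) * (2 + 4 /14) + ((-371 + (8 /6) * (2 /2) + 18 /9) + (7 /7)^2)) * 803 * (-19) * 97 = 965487920452 /1785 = 540889591.29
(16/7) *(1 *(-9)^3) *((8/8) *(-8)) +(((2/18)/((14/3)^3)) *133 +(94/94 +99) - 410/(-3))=15954907/1176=13567.10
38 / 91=0.42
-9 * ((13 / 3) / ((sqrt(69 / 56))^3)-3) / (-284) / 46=-27 / 13064 +182 * sqrt(966) / 2591571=0.00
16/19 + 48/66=328/209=1.57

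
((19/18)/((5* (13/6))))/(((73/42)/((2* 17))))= 9044/4745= 1.91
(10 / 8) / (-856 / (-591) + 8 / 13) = 0.61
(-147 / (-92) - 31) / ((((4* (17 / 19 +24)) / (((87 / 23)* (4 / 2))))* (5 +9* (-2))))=4471365 / 26022568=0.17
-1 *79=-79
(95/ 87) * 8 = 760/ 87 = 8.74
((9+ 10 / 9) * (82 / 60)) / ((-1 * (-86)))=3731 / 23220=0.16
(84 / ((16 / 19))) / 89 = 399 / 356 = 1.12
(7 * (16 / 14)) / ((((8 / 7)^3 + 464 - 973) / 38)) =-104272 / 174075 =-0.60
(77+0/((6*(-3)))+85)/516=27/86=0.31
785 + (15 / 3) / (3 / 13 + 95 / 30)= 786.47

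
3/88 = 0.03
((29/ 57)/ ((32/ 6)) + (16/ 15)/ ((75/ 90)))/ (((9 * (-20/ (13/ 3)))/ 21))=-951223/ 1368000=-0.70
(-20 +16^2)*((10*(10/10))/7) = 2360/7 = 337.14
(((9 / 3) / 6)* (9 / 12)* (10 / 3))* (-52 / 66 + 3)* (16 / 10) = 146 / 33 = 4.42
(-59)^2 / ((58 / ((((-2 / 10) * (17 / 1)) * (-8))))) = 236708 / 145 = 1632.47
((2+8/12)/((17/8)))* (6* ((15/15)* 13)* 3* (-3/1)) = -14976/17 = -880.94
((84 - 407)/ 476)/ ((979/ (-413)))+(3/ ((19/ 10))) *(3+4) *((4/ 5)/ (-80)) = 0.18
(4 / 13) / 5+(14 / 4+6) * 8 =76.06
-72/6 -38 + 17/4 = -183/4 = -45.75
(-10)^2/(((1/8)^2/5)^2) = 10240000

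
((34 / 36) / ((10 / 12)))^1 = 17 / 15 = 1.13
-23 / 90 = -0.26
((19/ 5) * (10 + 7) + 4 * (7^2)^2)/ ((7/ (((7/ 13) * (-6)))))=-290058/ 65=-4462.43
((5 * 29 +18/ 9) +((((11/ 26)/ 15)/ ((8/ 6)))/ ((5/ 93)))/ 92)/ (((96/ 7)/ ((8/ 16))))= 82047987/ 15308800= 5.36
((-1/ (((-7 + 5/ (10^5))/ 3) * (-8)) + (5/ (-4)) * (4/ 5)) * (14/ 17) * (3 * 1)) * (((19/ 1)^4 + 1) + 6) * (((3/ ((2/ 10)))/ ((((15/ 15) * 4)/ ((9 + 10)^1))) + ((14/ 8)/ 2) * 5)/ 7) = -8722549538670/ 2379983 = -3664962.96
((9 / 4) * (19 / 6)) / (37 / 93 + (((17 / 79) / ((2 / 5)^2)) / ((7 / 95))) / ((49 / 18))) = 143641197 / 143196212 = 1.00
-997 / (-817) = 997 / 817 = 1.22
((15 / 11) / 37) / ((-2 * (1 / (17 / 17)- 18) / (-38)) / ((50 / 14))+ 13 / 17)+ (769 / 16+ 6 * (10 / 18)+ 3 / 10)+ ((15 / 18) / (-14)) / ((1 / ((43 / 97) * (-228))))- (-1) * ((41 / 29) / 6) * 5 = 19619628930557 / 332751120240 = 58.96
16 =16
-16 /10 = -8 /5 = -1.60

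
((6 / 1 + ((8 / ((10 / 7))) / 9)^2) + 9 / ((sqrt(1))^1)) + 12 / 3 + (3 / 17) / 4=2675687 / 137700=19.43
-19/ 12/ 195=-19/ 2340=-0.01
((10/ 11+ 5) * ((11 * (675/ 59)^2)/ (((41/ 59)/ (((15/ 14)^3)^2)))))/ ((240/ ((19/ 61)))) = 427297939453125/ 17776812841984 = 24.04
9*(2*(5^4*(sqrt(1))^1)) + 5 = 11255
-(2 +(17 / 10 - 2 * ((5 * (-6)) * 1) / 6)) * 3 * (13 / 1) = -5343 / 10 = -534.30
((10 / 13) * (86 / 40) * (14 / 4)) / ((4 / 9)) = 13.02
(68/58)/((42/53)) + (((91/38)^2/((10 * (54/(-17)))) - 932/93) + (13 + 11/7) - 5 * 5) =-93975217981/4907029680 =-19.15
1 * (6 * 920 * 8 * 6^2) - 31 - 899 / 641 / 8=8152129413 / 5128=1589728.82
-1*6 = -6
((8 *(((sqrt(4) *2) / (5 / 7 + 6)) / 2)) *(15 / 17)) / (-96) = -35 / 1598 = -0.02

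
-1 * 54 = -54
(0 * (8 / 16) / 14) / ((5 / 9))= 0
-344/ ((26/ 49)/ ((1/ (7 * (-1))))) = 92.62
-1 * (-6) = 6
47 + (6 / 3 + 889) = 938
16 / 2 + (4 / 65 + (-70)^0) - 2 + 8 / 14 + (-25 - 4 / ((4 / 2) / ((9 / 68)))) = -272763 / 15470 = -17.63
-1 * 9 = -9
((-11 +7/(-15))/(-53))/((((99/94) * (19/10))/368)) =11899648/299079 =39.79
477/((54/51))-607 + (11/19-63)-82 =-11435/38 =-300.92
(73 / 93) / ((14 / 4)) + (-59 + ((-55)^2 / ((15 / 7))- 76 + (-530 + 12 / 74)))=17994268 / 24087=747.05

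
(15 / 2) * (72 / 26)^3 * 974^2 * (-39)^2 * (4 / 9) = 1327842823680 / 13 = 102141755667.69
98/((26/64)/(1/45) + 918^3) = 3136/24755860809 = 0.00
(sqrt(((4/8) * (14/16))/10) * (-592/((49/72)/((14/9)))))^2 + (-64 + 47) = 2803117/35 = 80089.06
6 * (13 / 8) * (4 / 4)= 39 / 4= 9.75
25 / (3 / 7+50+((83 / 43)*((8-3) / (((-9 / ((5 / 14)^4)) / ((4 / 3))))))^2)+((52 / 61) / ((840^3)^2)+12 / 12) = 50240424512513084526160277378936797 / 33588888116262929544910427136000000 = 1.50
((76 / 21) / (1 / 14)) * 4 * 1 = 608 / 3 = 202.67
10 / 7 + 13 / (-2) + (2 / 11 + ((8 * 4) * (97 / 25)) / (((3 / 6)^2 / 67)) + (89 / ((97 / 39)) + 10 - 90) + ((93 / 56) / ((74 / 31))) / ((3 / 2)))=1836434093303 / 55270600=33226.24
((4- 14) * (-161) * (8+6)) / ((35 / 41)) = 26404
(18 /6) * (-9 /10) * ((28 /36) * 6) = -63 /5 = -12.60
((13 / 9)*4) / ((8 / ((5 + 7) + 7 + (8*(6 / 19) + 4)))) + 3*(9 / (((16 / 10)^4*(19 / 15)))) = 15190765 / 700416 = 21.69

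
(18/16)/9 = 1/8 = 0.12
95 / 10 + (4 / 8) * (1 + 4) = 12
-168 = -168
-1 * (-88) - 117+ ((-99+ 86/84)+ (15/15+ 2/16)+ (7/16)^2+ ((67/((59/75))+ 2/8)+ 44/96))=-4206067/105728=-39.78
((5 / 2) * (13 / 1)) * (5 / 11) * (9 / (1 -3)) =-2925 / 44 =-66.48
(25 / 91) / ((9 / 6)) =50 / 273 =0.18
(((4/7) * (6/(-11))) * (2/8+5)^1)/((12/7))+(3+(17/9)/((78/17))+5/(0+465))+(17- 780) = -91028849/119691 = -760.53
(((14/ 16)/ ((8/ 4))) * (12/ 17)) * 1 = 21/ 68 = 0.31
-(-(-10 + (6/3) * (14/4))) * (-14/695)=42/695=0.06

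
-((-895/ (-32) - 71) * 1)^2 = -1896129/ 1024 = -1851.69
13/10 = 1.30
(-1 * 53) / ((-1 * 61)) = 53 / 61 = 0.87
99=99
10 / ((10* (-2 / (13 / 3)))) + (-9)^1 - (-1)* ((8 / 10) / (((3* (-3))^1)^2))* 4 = -9013 / 810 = -11.13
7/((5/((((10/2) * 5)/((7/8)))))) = 40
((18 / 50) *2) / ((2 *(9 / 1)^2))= 1 / 225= 0.00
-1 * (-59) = 59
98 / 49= 2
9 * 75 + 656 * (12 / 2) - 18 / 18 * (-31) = 4642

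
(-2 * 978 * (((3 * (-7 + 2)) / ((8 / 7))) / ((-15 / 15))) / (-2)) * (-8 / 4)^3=-102690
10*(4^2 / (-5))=-32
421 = 421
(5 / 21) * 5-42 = -857 / 21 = -40.81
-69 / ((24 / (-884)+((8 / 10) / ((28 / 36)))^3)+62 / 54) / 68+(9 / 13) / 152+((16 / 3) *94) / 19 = 86880691929311 / 3350429881656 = 25.93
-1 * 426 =-426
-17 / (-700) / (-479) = -17 / 335300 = -0.00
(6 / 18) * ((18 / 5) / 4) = 3 / 10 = 0.30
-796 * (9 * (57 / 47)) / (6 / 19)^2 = -4094823 / 47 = -87123.89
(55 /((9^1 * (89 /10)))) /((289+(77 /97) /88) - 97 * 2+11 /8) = 0.01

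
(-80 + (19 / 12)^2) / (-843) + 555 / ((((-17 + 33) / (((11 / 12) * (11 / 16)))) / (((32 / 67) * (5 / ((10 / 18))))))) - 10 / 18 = 1520973301 / 16266528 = 93.50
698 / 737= 0.95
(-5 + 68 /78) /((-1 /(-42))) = -2254 /13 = -173.38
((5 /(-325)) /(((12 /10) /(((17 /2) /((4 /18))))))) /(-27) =17 /936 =0.02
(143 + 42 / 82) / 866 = 2942 / 17753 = 0.17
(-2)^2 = 4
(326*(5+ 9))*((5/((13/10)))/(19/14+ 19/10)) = 3993500/741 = 5389.34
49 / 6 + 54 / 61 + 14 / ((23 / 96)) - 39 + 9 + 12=416579 / 8418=49.49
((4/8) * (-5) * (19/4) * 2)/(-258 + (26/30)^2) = 21375/231524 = 0.09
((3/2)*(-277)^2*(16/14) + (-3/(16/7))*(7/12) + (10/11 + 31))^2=420370776480244489/24285184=17309762877.66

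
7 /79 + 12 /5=2.49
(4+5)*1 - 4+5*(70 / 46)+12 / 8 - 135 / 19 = 6121 / 874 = 7.00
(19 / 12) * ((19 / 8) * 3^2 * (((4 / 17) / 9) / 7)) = 361 / 2856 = 0.13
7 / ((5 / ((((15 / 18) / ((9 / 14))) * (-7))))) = -343 / 27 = -12.70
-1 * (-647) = 647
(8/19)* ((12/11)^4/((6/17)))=470016/278179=1.69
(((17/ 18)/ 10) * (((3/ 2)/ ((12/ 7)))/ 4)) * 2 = 119/ 2880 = 0.04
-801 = -801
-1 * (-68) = 68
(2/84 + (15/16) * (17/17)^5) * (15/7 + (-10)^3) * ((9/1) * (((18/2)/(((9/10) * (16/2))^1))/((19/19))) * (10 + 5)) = -161873.37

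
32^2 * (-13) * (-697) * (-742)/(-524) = 1721155072/131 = 13138588.34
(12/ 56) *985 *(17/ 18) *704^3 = 1460639825920/ 21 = 69554277424.76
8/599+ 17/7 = 10239/4193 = 2.44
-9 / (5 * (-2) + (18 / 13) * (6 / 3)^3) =-117 / 14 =-8.36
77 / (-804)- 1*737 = -592625 / 804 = -737.10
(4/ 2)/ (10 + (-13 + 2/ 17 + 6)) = 34/ 53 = 0.64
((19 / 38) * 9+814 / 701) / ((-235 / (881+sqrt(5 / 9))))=-6992497 / 329470 - 7937 * sqrt(5) / 988410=-21.24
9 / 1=9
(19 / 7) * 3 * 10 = 570 / 7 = 81.43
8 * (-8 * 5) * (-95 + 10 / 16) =30200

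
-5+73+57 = 125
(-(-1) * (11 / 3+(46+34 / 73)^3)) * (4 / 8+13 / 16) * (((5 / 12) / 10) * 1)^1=819601412357 / 149382528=5486.59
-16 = -16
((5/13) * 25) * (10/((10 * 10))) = 25/26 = 0.96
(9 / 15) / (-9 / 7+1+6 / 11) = 231 / 100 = 2.31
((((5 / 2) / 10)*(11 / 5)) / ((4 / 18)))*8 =99 / 5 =19.80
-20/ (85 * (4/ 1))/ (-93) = 0.00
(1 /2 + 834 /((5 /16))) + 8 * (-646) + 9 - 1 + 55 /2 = -2463.20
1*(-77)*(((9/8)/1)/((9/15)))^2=-17325/64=-270.70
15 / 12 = 5 / 4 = 1.25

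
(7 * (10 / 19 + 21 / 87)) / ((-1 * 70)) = -423 / 5510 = -0.08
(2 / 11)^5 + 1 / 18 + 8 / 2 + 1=14656217 / 2898918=5.06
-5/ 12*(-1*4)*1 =5/ 3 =1.67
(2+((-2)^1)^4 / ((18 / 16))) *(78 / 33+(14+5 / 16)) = 270.52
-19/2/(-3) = 19/6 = 3.17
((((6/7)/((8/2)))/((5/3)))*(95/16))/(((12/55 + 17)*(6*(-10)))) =-627/848512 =-0.00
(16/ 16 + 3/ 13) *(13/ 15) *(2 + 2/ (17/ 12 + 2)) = 1696/ 615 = 2.76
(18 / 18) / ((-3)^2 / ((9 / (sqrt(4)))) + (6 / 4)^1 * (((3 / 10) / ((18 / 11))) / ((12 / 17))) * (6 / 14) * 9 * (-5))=-224 / 1235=-0.18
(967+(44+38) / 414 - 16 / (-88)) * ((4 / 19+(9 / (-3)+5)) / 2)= 15419068 / 14421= 1069.21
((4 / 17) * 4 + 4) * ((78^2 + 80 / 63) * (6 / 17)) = 3066976 / 289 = 10612.37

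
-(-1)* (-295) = -295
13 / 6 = 2.17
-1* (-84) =84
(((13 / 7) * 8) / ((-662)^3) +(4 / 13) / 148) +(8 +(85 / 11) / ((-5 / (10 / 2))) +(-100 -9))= -146032652345588 / 1343135360567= -108.73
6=6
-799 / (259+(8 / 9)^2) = -64719 / 21043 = -3.08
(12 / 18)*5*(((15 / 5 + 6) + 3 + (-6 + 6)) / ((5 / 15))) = 120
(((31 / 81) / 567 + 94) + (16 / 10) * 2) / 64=22320677 / 14696640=1.52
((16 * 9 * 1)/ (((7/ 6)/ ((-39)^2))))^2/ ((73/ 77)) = 18996718980096/ 511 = 37175575303.51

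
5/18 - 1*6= -103/18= -5.72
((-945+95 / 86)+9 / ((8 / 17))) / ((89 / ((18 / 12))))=-954363 / 61232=-15.59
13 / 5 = 2.60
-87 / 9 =-29 / 3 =-9.67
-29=-29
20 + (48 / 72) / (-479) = 28738 / 1437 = 20.00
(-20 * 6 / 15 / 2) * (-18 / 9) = 8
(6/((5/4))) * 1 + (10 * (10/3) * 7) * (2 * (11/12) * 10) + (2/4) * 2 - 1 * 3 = 192626/45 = 4280.58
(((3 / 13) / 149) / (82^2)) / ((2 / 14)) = 21 / 13024388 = 0.00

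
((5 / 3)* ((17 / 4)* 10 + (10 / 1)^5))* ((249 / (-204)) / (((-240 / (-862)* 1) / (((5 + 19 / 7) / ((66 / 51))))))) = -21472922115 / 4928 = -4357329.97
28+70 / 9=322 / 9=35.78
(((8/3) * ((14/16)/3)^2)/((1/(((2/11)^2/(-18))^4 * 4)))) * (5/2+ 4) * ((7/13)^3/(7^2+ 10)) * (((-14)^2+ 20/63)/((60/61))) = 1811429648/51114929711893285095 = 0.00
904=904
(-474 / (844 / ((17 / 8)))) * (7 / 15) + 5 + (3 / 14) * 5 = 5.51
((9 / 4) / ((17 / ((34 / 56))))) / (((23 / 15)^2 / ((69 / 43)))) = 0.05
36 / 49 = 0.73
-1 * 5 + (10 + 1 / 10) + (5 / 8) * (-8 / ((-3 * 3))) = 509 / 90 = 5.66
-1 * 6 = -6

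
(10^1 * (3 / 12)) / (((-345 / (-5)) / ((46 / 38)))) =5 / 114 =0.04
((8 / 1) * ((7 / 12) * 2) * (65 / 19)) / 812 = 65 / 1653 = 0.04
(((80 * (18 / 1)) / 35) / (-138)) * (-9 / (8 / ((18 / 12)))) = 0.50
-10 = -10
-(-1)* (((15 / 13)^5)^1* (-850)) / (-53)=645468750 / 19678529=32.80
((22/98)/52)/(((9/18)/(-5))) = -55/1274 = -0.04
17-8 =9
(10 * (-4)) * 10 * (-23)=9200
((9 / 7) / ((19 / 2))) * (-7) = -18 / 19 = -0.95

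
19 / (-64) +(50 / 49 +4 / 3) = 19351 / 9408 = 2.06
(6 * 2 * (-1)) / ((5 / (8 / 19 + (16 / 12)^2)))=-1504 / 285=-5.28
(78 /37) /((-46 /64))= -2496 /851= -2.93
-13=-13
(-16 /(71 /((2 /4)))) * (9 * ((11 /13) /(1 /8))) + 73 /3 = 48371 /2769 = 17.47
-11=-11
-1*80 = -80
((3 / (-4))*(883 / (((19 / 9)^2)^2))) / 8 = -4.17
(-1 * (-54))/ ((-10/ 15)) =-81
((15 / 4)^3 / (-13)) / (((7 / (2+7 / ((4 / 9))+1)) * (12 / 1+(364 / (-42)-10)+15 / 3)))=151875 / 23296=6.52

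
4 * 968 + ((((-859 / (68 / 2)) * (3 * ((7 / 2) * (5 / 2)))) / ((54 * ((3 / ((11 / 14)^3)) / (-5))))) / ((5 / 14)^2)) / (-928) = 52776013279 / 13630464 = 3871.92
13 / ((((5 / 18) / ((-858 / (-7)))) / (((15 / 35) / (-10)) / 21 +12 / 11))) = 53560494 / 8575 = 6246.12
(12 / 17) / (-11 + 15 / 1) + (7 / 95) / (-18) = 0.17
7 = 7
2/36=1/18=0.06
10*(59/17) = 590/17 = 34.71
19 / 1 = 19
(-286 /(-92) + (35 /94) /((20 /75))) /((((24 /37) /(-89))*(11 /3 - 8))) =128291987 /899392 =142.64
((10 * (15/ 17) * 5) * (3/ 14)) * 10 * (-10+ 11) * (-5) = -56250/ 119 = -472.69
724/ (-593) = -1.22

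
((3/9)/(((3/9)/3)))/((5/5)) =3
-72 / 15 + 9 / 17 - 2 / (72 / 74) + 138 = 201461 / 1530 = 131.67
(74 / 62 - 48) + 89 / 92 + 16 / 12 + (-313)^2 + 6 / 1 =97930.49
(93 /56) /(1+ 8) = 31 /168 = 0.18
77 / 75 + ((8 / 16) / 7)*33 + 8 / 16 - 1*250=-129211 / 525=-246.12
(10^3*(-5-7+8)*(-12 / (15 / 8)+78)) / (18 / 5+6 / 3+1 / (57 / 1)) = -50983.14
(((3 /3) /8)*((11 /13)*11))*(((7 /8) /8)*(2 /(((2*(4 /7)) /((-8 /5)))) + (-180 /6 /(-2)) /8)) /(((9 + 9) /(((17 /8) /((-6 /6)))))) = 532763 /38338560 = 0.01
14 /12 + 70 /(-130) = 0.63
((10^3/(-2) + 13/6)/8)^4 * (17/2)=1353286694297537/10616832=127466149.44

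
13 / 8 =1.62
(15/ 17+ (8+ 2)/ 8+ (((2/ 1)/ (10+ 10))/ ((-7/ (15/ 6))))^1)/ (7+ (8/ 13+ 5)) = 6487/ 39032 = 0.17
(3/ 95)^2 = 9/ 9025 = 0.00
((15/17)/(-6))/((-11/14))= 35/187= 0.19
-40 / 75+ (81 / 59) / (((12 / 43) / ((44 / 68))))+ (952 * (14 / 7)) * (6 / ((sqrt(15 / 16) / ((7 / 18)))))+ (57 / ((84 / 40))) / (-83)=81217289 / 34964580+ 53312 * sqrt(15) / 45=4590.69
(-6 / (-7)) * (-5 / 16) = -15 / 56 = -0.27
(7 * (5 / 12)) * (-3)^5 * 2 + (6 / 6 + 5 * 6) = -2773 / 2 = -1386.50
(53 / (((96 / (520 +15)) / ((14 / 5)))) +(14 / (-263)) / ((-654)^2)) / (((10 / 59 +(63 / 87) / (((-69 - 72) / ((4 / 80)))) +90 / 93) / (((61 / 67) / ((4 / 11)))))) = 3112359620235197507945 / 1708980672588868368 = 1821.18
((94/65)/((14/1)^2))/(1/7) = 47/910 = 0.05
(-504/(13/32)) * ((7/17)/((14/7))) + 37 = -48271/221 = -218.42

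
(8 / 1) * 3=24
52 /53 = 0.98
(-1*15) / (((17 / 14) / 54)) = -11340 / 17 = -667.06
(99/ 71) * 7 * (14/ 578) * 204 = 58212/ 1207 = 48.23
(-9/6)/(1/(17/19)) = -51/38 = -1.34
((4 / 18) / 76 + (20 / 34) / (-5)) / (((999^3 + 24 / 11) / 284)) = -1041854 / 31881164968791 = -0.00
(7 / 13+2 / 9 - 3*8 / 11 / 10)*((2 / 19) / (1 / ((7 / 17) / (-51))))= -48874 / 106003755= -0.00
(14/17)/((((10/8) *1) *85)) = 56/7225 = 0.01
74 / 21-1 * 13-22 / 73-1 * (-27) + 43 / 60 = 550013 / 30660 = 17.94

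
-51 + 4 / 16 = -203 / 4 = -50.75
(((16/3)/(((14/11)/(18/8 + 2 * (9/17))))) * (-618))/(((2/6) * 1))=-3059100/119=-25706.72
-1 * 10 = -10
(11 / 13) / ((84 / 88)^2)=5324 / 5733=0.93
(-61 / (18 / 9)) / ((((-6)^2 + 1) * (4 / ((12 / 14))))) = -183 / 1036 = -0.18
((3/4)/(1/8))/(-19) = -6/19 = -0.32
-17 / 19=-0.89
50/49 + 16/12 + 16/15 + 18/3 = 2308/245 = 9.42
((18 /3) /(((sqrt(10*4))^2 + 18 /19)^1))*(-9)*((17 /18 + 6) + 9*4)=-44061 /778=-56.63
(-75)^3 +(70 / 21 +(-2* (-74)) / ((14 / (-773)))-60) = -9032171 / 21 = -430103.38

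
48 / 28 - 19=-121 / 7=-17.29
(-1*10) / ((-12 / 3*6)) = 5 / 12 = 0.42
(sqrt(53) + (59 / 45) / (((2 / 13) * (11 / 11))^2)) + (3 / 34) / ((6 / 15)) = sqrt(53) + 85091 / 1530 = 62.90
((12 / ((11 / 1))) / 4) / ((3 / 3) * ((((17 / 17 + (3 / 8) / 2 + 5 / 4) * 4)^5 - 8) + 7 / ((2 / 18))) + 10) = 3072 / 993198349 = 0.00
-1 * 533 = -533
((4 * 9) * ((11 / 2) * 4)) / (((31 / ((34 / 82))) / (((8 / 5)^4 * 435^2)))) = 417419329536 / 31775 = 13136721.62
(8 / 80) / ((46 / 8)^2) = 8 / 2645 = 0.00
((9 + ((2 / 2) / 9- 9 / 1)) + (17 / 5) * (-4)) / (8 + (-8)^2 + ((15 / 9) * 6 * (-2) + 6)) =-607 / 2610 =-0.23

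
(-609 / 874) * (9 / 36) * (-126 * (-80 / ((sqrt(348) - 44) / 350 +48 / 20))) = -53445231000 / 69184529 +134284500 * sqrt(87) / 69184529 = -754.40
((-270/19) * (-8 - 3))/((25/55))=6534/19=343.89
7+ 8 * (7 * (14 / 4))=203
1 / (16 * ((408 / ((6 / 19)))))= 1 / 20672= 0.00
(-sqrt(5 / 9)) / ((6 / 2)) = -0.25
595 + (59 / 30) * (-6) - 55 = 2641 / 5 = 528.20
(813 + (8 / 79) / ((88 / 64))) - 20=689181 / 869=793.07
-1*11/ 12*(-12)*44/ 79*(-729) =-352836/ 79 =-4466.28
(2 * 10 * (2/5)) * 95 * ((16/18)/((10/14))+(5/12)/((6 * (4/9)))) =38323/36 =1064.53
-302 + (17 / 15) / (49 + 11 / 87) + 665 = 7757803 / 21370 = 363.02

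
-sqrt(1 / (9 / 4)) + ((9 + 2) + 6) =49 / 3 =16.33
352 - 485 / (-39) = 14213 / 39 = 364.44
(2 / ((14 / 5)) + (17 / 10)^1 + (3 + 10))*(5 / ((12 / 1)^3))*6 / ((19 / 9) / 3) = 3237 / 8512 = 0.38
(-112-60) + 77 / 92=-15747 / 92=-171.16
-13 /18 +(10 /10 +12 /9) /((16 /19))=295 /144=2.05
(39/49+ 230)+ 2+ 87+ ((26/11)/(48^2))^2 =2516282089561/7868399616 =319.80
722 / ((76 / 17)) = 323 / 2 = 161.50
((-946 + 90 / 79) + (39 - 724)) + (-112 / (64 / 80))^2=1419641 / 79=17970.14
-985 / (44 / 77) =-6895 / 4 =-1723.75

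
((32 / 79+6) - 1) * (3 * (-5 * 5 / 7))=-57.91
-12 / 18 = -2 / 3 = -0.67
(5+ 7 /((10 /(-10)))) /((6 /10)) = -10 /3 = -3.33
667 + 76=743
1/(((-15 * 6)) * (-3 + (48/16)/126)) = 7/1875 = 0.00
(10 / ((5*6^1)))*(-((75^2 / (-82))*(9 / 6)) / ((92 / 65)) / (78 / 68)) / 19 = 159375 / 143336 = 1.11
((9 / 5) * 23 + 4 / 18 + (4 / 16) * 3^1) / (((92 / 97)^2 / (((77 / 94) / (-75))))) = -5525708111 / 10740816000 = -0.51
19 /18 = 1.06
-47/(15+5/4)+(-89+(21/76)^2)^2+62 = 17275735578577/2168541440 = 7966.52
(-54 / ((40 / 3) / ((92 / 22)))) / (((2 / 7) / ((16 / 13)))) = -52164 / 715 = -72.96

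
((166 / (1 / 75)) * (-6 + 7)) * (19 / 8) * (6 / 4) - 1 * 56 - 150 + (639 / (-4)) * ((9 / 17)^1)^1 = 5992507 / 136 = 44062.55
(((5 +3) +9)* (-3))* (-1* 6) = 306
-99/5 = -19.80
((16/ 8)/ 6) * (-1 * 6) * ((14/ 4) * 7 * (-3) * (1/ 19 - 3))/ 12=-686/ 19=-36.11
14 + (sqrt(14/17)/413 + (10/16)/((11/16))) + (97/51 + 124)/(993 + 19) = sqrt(238)/7021 + 775909/51612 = 15.04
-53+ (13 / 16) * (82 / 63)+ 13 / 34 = -51.56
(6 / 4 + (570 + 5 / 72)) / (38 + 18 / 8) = 5879 / 414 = 14.20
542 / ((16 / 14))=474.25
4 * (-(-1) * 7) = 28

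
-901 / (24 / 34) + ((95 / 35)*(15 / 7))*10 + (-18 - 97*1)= -783953 / 588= -1333.25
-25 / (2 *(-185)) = 5 / 74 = 0.07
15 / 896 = 0.02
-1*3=-3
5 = 5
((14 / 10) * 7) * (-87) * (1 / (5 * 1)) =-4263 / 25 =-170.52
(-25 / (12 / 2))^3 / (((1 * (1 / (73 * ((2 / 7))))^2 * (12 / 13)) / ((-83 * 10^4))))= 112304511718750 / 3969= 28295417414.65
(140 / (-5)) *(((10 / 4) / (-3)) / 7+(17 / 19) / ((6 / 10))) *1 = -730 / 19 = -38.42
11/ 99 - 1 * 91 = -818/ 9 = -90.89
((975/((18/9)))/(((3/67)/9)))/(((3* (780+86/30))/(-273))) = -267505875/23486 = -11390.01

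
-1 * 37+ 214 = 177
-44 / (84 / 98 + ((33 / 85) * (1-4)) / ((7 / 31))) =26180 / 2559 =10.23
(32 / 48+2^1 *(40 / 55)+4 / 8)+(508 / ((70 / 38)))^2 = 6148844789 / 80850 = 76052.50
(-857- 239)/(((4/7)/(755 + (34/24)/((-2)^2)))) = -1448769.29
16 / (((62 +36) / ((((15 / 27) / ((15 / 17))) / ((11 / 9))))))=136 / 1617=0.08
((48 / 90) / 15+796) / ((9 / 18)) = 358216 / 225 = 1592.07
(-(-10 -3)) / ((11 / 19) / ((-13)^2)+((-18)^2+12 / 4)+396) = 41743 / 2321564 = 0.02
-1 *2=-2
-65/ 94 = -0.69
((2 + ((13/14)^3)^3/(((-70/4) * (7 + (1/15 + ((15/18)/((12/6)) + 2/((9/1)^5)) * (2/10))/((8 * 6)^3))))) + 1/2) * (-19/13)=-24492883518637400117197/6714568786683457322350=-3.65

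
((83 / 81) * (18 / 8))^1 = 83 / 36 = 2.31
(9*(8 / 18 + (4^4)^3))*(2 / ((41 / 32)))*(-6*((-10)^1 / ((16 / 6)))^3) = 3057647697000 / 41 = 74576773097.56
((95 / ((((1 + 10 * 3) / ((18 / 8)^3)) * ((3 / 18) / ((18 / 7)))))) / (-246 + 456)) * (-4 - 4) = -124659 / 6076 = -20.52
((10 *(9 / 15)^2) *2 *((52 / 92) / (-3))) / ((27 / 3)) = -52 / 345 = -0.15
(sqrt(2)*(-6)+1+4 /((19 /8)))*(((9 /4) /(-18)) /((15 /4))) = -17 /190+sqrt(2) /5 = 0.19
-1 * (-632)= 632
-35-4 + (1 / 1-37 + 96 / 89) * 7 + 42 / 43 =-1081023 / 3827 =-282.47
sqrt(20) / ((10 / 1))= sqrt(5) / 5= 0.45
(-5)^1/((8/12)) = -15/2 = -7.50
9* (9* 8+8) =720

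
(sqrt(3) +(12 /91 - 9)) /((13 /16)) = -12912 /1183 +16 * sqrt(3) /13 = -8.78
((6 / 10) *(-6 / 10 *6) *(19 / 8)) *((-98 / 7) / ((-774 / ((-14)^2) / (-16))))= 312816 / 1075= 290.99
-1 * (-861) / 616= 123 / 88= 1.40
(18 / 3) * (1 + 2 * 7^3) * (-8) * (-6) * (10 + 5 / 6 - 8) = 560592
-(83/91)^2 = -6889/8281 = -0.83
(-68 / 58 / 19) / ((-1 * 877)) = 34 / 483227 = 0.00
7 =7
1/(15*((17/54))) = 18/85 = 0.21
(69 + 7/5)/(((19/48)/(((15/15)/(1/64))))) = 1081344/95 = 11382.57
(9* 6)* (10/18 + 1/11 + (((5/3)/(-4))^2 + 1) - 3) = -5607/88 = -63.72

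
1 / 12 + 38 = 457 / 12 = 38.08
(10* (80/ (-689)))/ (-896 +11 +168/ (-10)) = 4000/ 3106701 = 0.00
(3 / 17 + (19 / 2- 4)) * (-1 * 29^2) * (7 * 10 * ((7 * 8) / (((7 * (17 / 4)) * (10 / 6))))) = -109074336 / 289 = -377419.85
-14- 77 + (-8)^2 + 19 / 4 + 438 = 1663 / 4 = 415.75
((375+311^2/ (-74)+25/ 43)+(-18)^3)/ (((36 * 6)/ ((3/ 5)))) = -21521327/ 1145520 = -18.79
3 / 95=0.03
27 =27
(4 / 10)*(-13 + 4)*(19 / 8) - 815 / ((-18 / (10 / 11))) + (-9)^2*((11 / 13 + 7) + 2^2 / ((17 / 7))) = 350747431 / 437580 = 801.56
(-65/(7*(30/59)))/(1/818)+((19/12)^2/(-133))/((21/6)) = -52702123/3528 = -14938.24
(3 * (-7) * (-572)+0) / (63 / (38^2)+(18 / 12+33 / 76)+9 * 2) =361361 / 601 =601.27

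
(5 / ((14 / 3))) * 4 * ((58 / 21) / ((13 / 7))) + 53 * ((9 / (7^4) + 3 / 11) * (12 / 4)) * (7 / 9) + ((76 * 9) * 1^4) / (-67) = 99756766 / 3286283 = 30.36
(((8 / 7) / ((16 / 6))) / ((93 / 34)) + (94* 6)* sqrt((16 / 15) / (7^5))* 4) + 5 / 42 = 359 / 1302 + 3008* sqrt(105) / 1715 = 18.25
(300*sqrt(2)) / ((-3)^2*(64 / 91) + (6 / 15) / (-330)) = 22522500*sqrt(2) / 475109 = 67.04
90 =90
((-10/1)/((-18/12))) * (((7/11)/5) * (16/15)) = 448/495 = 0.91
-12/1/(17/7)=-4.94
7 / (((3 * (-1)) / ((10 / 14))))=-5 / 3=-1.67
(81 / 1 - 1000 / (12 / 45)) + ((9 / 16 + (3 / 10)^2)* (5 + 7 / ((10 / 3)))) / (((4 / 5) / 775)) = 104829 / 128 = 818.98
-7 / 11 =-0.64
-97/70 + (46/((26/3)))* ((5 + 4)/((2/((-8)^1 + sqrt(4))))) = -131671/910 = -144.69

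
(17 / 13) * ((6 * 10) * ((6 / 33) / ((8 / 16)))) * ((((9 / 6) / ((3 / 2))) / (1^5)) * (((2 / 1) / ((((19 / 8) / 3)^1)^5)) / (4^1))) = 16243752960 / 354082157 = 45.88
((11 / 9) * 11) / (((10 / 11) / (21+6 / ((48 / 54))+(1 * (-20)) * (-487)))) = 52003501 / 360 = 144454.17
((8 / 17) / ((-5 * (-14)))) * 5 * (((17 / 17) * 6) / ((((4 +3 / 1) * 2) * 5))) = 12 / 4165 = 0.00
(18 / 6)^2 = 9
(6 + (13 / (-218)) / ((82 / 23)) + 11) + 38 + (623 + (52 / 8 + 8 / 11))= 134737061 / 196636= 685.21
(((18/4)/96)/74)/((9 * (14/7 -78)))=-1/1079808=-0.00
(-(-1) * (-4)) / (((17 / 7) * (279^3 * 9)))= -28 / 3322798767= -0.00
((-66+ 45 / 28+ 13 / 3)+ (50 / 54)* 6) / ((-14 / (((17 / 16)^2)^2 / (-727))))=-1147160935 / 168090402816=-0.01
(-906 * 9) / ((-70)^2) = -4077 / 2450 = -1.66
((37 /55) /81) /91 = 37 /405405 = 0.00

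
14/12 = 7/6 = 1.17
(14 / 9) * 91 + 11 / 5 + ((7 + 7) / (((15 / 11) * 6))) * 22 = 907 / 5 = 181.40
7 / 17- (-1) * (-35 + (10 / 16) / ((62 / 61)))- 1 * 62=-809247 / 8432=-95.97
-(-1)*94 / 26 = 47 / 13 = 3.62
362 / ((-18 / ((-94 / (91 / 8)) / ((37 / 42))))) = 272224 / 1443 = 188.65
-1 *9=-9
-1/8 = -0.12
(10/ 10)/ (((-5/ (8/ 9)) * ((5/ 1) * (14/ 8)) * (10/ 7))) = -16/ 1125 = -0.01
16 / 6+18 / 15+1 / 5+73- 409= -4979 / 15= -331.93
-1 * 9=-9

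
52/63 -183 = -11477/63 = -182.17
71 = 71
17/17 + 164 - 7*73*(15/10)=-601.50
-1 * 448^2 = -200704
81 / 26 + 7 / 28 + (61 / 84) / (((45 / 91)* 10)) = 246559 / 70200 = 3.51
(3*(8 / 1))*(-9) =-216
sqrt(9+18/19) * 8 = 24 * sqrt(399)/19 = 25.23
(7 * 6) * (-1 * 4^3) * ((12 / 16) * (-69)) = 139104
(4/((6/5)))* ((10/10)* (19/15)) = 38/9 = 4.22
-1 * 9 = -9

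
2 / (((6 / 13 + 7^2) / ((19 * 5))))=2470 / 643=3.84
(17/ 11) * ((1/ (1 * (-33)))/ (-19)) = 17/ 6897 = 0.00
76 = 76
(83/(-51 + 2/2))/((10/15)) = -249/100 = -2.49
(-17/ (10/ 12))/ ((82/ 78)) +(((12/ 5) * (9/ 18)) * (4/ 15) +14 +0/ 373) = -5212/ 1025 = -5.08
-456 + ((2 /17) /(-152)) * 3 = -589155 /1292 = -456.00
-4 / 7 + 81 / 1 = 563 / 7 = 80.43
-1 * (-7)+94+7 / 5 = 512 / 5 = 102.40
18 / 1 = 18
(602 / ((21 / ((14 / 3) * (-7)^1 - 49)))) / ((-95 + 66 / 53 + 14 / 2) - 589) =223342 / 64467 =3.46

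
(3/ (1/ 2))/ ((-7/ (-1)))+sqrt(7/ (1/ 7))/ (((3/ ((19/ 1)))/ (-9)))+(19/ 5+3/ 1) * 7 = -12269/ 35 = -350.54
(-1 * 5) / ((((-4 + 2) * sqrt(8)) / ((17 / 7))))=2.15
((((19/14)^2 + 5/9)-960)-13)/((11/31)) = -53076433/19404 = -2735.33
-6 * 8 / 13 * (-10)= 480 / 13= 36.92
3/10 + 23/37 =341/370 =0.92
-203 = -203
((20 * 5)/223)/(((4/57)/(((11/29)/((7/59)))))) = 924825/45269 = 20.43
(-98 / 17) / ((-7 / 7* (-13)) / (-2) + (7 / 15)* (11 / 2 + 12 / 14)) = 1470 / 901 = 1.63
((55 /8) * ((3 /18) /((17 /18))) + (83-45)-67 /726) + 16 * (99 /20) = 29206343 /246840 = 118.32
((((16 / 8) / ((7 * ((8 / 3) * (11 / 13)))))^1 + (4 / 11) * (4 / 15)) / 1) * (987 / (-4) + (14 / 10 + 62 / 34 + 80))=-19144589 / 523600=-36.56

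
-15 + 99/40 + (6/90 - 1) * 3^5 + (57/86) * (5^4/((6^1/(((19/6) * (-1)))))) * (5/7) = -3571261/9030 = -395.49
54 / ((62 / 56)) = 1512 / 31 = 48.77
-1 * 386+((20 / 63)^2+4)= -1515758 / 3969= -381.90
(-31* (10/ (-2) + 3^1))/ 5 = 62/ 5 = 12.40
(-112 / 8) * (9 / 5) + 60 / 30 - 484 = -2536 / 5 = -507.20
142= 142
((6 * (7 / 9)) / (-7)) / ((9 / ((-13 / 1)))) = 26 / 27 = 0.96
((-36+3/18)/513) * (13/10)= -559/6156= -0.09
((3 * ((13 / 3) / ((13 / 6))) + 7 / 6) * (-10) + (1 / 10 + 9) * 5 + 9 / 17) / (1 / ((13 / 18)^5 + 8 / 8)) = -5912151515 / 192735936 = -30.67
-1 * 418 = -418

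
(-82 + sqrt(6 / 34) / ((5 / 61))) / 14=-41 / 7 + 61*sqrt(51) / 1190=-5.49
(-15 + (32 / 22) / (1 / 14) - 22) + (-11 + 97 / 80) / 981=-1596717 / 95920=-16.65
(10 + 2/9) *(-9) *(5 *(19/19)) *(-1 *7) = 3220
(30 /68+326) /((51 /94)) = 521653 /867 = 601.68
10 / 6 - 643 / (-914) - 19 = -45599 / 2742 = -16.63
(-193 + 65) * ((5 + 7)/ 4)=-384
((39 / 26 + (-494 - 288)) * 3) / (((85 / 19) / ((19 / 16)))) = -621.53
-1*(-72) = 72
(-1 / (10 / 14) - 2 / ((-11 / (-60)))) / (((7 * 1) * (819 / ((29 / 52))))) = -19633 / 16396380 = -0.00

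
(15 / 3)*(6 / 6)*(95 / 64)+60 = 4315 / 64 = 67.42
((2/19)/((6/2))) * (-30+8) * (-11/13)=484/741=0.65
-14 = -14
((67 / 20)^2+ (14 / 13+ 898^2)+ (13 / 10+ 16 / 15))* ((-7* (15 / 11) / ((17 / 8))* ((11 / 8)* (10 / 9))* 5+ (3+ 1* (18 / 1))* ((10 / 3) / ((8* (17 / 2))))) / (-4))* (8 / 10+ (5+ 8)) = 196463908809847 / 2121600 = 92601766.97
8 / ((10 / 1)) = 4 / 5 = 0.80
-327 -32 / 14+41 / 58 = -133403 / 406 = -328.58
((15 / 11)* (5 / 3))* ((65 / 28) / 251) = 1625 / 77308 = 0.02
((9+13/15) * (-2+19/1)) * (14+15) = 72964/15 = 4864.27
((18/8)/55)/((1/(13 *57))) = 6669/220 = 30.31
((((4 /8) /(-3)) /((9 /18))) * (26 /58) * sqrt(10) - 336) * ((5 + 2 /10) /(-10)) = 169 * sqrt(10) /2175 + 4368 /25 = 174.97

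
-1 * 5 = -5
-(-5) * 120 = 600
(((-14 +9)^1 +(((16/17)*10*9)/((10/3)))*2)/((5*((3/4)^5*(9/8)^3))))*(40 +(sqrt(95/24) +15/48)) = 102105088*sqrt(570)/45172485 +1097629696/1003833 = 1147.40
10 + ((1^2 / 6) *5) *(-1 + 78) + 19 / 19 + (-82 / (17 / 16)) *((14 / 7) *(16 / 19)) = -106231 / 1938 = -54.81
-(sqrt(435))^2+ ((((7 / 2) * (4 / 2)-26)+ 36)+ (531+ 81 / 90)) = 1139 / 10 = 113.90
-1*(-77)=77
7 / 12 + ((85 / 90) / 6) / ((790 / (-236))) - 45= -44.46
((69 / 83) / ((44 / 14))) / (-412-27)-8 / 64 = -402739 / 3206456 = -0.13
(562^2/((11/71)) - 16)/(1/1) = 22424748/11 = 2038613.45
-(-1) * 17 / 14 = 17 / 14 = 1.21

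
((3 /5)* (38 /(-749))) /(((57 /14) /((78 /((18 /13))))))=-676 /1605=-0.42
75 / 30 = 5 / 2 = 2.50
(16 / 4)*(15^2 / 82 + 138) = 23082 / 41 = 562.98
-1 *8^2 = -64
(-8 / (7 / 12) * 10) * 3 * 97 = -279360 / 7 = -39908.57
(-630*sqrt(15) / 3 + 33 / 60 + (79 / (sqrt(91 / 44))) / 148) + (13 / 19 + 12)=-210*sqrt(15) + 79*sqrt(1001) / 6734 + 5029 / 380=-799.72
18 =18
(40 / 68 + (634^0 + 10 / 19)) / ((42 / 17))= 0.86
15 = 15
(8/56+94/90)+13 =4469/315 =14.19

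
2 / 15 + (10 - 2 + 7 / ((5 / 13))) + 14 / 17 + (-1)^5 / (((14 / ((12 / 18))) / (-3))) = 9746 / 357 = 27.30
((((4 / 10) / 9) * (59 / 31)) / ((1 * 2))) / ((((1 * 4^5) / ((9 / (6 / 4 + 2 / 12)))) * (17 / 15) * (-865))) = -531 / 2333977600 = -0.00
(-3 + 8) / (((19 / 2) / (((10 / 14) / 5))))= 10 / 133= 0.08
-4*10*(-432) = 17280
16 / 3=5.33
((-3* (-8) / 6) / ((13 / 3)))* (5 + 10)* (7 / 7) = 180 / 13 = 13.85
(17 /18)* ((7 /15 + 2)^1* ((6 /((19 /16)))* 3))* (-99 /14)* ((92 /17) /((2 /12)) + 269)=-10012200 /133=-75279.70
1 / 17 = 0.06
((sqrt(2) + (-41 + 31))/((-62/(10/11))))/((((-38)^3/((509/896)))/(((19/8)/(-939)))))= 12725/3314249207808-2545*sqrt(2)/6628498415616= 0.00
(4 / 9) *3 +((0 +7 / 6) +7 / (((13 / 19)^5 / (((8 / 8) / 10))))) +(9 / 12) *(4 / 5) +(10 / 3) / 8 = 182338981 / 22277580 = 8.18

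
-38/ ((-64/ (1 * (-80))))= -47.50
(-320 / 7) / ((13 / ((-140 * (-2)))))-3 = -12839 / 13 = -987.62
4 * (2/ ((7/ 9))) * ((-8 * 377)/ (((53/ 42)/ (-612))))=797382144/ 53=15044946.11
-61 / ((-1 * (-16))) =-3.81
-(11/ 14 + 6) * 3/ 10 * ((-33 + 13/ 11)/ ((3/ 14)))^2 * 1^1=-16292500/ 363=-44882.92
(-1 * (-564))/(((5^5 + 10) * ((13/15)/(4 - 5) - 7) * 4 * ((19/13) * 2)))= -1833/937156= -0.00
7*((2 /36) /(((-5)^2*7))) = 1 /450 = 0.00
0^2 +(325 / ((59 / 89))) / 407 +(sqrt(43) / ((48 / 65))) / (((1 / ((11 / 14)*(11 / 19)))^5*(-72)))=28925 / 24013 - 1685932599065*sqrt(43) / 4602374099398656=1.20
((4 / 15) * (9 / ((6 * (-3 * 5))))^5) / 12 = -1 / 4500000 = -0.00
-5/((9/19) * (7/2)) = -190/63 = -3.02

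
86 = 86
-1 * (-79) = 79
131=131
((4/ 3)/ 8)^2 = 1/ 36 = 0.03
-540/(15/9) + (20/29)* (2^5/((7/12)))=-58092/203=-286.17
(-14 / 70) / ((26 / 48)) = -24 / 65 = -0.37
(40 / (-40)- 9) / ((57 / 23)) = -230 / 57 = -4.04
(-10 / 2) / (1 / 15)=-75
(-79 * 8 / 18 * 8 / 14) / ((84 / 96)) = -22.93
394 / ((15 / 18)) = 2364 / 5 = 472.80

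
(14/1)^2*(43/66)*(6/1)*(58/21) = 69832/33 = 2116.12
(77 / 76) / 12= 77 / 912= 0.08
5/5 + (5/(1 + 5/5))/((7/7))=7/2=3.50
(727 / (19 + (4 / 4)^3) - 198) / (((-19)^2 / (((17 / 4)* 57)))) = -164883 / 1520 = -108.48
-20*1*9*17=-3060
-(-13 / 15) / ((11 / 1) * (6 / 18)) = 13 / 55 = 0.24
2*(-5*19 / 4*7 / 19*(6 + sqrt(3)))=-105 - 35*sqrt(3) / 2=-135.31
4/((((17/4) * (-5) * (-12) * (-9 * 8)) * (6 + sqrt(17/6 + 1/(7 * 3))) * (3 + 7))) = -7/1773525 + 11 * sqrt(42)/63846900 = -0.00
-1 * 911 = -911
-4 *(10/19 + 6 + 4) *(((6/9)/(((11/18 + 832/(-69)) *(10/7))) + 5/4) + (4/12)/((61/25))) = -133390360/2353929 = -56.67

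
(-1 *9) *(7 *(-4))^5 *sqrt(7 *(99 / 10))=232339968 *sqrt(770) / 5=1289434492.52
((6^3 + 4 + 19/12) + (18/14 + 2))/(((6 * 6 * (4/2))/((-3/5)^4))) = 56667/140000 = 0.40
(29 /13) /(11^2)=29 /1573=0.02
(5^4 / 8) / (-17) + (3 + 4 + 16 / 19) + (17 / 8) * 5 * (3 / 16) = 216589 / 41344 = 5.24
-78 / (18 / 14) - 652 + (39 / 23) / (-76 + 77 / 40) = -145707242 / 204447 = -712.69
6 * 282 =1692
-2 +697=695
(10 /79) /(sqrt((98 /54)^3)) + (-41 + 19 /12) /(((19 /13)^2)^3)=-2283080657 /564550572 + 810 * sqrt(3) /27097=-3.99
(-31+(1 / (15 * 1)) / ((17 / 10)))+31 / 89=-138950 / 4539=-30.61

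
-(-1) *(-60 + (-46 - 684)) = -790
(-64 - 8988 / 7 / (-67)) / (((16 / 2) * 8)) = -751 / 1072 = -0.70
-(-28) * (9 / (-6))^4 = 567 / 4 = 141.75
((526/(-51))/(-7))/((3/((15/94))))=1315/16779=0.08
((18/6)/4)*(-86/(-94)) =129/188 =0.69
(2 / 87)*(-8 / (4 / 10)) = -40 / 87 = -0.46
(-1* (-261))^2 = 68121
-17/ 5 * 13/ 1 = -221/ 5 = -44.20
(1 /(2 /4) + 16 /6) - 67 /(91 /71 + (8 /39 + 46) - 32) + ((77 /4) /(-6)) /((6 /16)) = -3170612 /385947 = -8.22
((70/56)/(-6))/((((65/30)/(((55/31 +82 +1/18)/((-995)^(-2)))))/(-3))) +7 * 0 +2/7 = 1620863999219/67704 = 23940446.64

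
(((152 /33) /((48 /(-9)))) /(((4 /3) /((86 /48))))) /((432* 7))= -817 /2128896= -0.00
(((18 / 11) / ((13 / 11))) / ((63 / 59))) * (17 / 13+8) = 14278 / 1183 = 12.07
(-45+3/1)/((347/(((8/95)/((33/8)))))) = -896/362615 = -0.00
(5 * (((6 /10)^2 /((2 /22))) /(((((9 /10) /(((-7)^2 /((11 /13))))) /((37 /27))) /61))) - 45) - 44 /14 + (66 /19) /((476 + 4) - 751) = 103591827749 /973161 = 106448.81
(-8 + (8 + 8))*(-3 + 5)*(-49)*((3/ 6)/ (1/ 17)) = -6664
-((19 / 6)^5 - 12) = -2382787 / 7776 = -306.43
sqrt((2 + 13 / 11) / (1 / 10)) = 5 * sqrt(154) / 11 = 5.64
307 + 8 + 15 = 330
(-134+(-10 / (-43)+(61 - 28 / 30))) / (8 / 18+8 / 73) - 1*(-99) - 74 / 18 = -3837341 / 100620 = -38.14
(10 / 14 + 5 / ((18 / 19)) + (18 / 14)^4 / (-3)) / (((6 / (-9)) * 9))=-219599 / 259308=-0.85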